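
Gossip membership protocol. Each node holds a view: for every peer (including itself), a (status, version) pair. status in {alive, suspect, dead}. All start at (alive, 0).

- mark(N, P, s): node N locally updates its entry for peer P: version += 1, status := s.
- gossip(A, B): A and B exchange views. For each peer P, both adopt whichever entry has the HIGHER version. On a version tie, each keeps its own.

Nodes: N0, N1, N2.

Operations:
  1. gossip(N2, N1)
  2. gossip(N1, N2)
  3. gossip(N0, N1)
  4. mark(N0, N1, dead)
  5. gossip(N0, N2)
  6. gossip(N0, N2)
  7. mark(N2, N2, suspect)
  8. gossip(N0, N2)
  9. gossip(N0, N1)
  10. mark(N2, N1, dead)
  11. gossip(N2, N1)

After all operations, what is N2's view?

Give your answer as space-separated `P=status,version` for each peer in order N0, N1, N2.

Op 1: gossip N2<->N1 -> N2.N0=(alive,v0) N2.N1=(alive,v0) N2.N2=(alive,v0) | N1.N0=(alive,v0) N1.N1=(alive,v0) N1.N2=(alive,v0)
Op 2: gossip N1<->N2 -> N1.N0=(alive,v0) N1.N1=(alive,v0) N1.N2=(alive,v0) | N2.N0=(alive,v0) N2.N1=(alive,v0) N2.N2=(alive,v0)
Op 3: gossip N0<->N1 -> N0.N0=(alive,v0) N0.N1=(alive,v0) N0.N2=(alive,v0) | N1.N0=(alive,v0) N1.N1=(alive,v0) N1.N2=(alive,v0)
Op 4: N0 marks N1=dead -> (dead,v1)
Op 5: gossip N0<->N2 -> N0.N0=(alive,v0) N0.N1=(dead,v1) N0.N2=(alive,v0) | N2.N0=(alive,v0) N2.N1=(dead,v1) N2.N2=(alive,v0)
Op 6: gossip N0<->N2 -> N0.N0=(alive,v0) N0.N1=(dead,v1) N0.N2=(alive,v0) | N2.N0=(alive,v0) N2.N1=(dead,v1) N2.N2=(alive,v0)
Op 7: N2 marks N2=suspect -> (suspect,v1)
Op 8: gossip N0<->N2 -> N0.N0=(alive,v0) N0.N1=(dead,v1) N0.N2=(suspect,v1) | N2.N0=(alive,v0) N2.N1=(dead,v1) N2.N2=(suspect,v1)
Op 9: gossip N0<->N1 -> N0.N0=(alive,v0) N0.N1=(dead,v1) N0.N2=(suspect,v1) | N1.N0=(alive,v0) N1.N1=(dead,v1) N1.N2=(suspect,v1)
Op 10: N2 marks N1=dead -> (dead,v2)
Op 11: gossip N2<->N1 -> N2.N0=(alive,v0) N2.N1=(dead,v2) N2.N2=(suspect,v1) | N1.N0=(alive,v0) N1.N1=(dead,v2) N1.N2=(suspect,v1)

Answer: N0=alive,0 N1=dead,2 N2=suspect,1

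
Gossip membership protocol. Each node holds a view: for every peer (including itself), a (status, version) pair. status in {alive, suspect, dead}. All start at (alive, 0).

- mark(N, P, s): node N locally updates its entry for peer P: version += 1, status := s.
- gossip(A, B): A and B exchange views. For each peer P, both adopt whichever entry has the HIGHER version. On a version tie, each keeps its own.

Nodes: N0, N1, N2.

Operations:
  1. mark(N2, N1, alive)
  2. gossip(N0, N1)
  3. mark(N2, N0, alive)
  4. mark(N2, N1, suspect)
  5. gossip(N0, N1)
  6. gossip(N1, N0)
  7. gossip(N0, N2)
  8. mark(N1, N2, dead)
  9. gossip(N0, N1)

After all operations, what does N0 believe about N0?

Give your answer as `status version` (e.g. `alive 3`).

Op 1: N2 marks N1=alive -> (alive,v1)
Op 2: gossip N0<->N1 -> N0.N0=(alive,v0) N0.N1=(alive,v0) N0.N2=(alive,v0) | N1.N0=(alive,v0) N1.N1=(alive,v0) N1.N2=(alive,v0)
Op 3: N2 marks N0=alive -> (alive,v1)
Op 4: N2 marks N1=suspect -> (suspect,v2)
Op 5: gossip N0<->N1 -> N0.N0=(alive,v0) N0.N1=(alive,v0) N0.N2=(alive,v0) | N1.N0=(alive,v0) N1.N1=(alive,v0) N1.N2=(alive,v0)
Op 6: gossip N1<->N0 -> N1.N0=(alive,v0) N1.N1=(alive,v0) N1.N2=(alive,v0) | N0.N0=(alive,v0) N0.N1=(alive,v0) N0.N2=(alive,v0)
Op 7: gossip N0<->N2 -> N0.N0=(alive,v1) N0.N1=(suspect,v2) N0.N2=(alive,v0) | N2.N0=(alive,v1) N2.N1=(suspect,v2) N2.N2=(alive,v0)
Op 8: N1 marks N2=dead -> (dead,v1)
Op 9: gossip N0<->N1 -> N0.N0=(alive,v1) N0.N1=(suspect,v2) N0.N2=(dead,v1) | N1.N0=(alive,v1) N1.N1=(suspect,v2) N1.N2=(dead,v1)

Answer: alive 1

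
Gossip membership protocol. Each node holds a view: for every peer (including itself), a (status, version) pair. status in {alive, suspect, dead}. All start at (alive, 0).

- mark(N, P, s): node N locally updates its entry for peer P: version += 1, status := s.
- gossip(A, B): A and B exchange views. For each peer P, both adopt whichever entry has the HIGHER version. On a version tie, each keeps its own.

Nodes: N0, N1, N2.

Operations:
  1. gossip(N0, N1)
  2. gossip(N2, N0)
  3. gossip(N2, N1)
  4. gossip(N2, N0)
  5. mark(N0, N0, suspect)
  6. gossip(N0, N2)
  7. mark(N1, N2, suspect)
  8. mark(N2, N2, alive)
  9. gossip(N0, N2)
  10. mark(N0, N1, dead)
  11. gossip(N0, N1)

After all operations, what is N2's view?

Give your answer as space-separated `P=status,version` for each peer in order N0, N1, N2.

Answer: N0=suspect,1 N1=alive,0 N2=alive,1

Derivation:
Op 1: gossip N0<->N1 -> N0.N0=(alive,v0) N0.N1=(alive,v0) N0.N2=(alive,v0) | N1.N0=(alive,v0) N1.N1=(alive,v0) N1.N2=(alive,v0)
Op 2: gossip N2<->N0 -> N2.N0=(alive,v0) N2.N1=(alive,v0) N2.N2=(alive,v0) | N0.N0=(alive,v0) N0.N1=(alive,v0) N0.N2=(alive,v0)
Op 3: gossip N2<->N1 -> N2.N0=(alive,v0) N2.N1=(alive,v0) N2.N2=(alive,v0) | N1.N0=(alive,v0) N1.N1=(alive,v0) N1.N2=(alive,v0)
Op 4: gossip N2<->N0 -> N2.N0=(alive,v0) N2.N1=(alive,v0) N2.N2=(alive,v0) | N0.N0=(alive,v0) N0.N1=(alive,v0) N0.N2=(alive,v0)
Op 5: N0 marks N0=suspect -> (suspect,v1)
Op 6: gossip N0<->N2 -> N0.N0=(suspect,v1) N0.N1=(alive,v0) N0.N2=(alive,v0) | N2.N0=(suspect,v1) N2.N1=(alive,v0) N2.N2=(alive,v0)
Op 7: N1 marks N2=suspect -> (suspect,v1)
Op 8: N2 marks N2=alive -> (alive,v1)
Op 9: gossip N0<->N2 -> N0.N0=(suspect,v1) N0.N1=(alive,v0) N0.N2=(alive,v1) | N2.N0=(suspect,v1) N2.N1=(alive,v0) N2.N2=(alive,v1)
Op 10: N0 marks N1=dead -> (dead,v1)
Op 11: gossip N0<->N1 -> N0.N0=(suspect,v1) N0.N1=(dead,v1) N0.N2=(alive,v1) | N1.N0=(suspect,v1) N1.N1=(dead,v1) N1.N2=(suspect,v1)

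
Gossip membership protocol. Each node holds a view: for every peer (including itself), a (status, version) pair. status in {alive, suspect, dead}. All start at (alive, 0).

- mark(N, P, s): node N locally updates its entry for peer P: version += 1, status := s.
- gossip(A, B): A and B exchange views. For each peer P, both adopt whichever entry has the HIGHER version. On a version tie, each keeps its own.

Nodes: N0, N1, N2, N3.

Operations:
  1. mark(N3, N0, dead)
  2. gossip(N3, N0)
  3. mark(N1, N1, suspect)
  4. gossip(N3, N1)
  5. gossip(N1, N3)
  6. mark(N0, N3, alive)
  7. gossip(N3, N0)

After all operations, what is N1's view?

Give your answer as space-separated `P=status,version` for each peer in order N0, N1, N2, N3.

Op 1: N3 marks N0=dead -> (dead,v1)
Op 2: gossip N3<->N0 -> N3.N0=(dead,v1) N3.N1=(alive,v0) N3.N2=(alive,v0) N3.N3=(alive,v0) | N0.N0=(dead,v1) N0.N1=(alive,v0) N0.N2=(alive,v0) N0.N3=(alive,v0)
Op 3: N1 marks N1=suspect -> (suspect,v1)
Op 4: gossip N3<->N1 -> N3.N0=(dead,v1) N3.N1=(suspect,v1) N3.N2=(alive,v0) N3.N3=(alive,v0) | N1.N0=(dead,v1) N1.N1=(suspect,v1) N1.N2=(alive,v0) N1.N3=(alive,v0)
Op 5: gossip N1<->N3 -> N1.N0=(dead,v1) N1.N1=(suspect,v1) N1.N2=(alive,v0) N1.N3=(alive,v0) | N3.N0=(dead,v1) N3.N1=(suspect,v1) N3.N2=(alive,v0) N3.N3=(alive,v0)
Op 6: N0 marks N3=alive -> (alive,v1)
Op 7: gossip N3<->N0 -> N3.N0=(dead,v1) N3.N1=(suspect,v1) N3.N2=(alive,v0) N3.N3=(alive,v1) | N0.N0=(dead,v1) N0.N1=(suspect,v1) N0.N2=(alive,v0) N0.N3=(alive,v1)

Answer: N0=dead,1 N1=suspect,1 N2=alive,0 N3=alive,0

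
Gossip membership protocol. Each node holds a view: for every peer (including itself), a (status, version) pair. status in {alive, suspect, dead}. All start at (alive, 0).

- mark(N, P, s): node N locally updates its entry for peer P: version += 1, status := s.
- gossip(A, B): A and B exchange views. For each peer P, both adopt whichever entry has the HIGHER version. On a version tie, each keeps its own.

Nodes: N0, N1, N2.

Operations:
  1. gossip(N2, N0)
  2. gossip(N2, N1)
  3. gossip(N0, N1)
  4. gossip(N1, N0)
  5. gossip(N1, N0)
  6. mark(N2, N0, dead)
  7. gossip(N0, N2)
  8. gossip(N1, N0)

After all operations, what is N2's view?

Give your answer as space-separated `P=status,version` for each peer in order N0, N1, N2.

Op 1: gossip N2<->N0 -> N2.N0=(alive,v0) N2.N1=(alive,v0) N2.N2=(alive,v0) | N0.N0=(alive,v0) N0.N1=(alive,v0) N0.N2=(alive,v0)
Op 2: gossip N2<->N1 -> N2.N0=(alive,v0) N2.N1=(alive,v0) N2.N2=(alive,v0) | N1.N0=(alive,v0) N1.N1=(alive,v0) N1.N2=(alive,v0)
Op 3: gossip N0<->N1 -> N0.N0=(alive,v0) N0.N1=(alive,v0) N0.N2=(alive,v0) | N1.N0=(alive,v0) N1.N1=(alive,v0) N1.N2=(alive,v0)
Op 4: gossip N1<->N0 -> N1.N0=(alive,v0) N1.N1=(alive,v0) N1.N2=(alive,v0) | N0.N0=(alive,v0) N0.N1=(alive,v0) N0.N2=(alive,v0)
Op 5: gossip N1<->N0 -> N1.N0=(alive,v0) N1.N1=(alive,v0) N1.N2=(alive,v0) | N0.N0=(alive,v0) N0.N1=(alive,v0) N0.N2=(alive,v0)
Op 6: N2 marks N0=dead -> (dead,v1)
Op 7: gossip N0<->N2 -> N0.N0=(dead,v1) N0.N1=(alive,v0) N0.N2=(alive,v0) | N2.N0=(dead,v1) N2.N1=(alive,v0) N2.N2=(alive,v0)
Op 8: gossip N1<->N0 -> N1.N0=(dead,v1) N1.N1=(alive,v0) N1.N2=(alive,v0) | N0.N0=(dead,v1) N0.N1=(alive,v0) N0.N2=(alive,v0)

Answer: N0=dead,1 N1=alive,0 N2=alive,0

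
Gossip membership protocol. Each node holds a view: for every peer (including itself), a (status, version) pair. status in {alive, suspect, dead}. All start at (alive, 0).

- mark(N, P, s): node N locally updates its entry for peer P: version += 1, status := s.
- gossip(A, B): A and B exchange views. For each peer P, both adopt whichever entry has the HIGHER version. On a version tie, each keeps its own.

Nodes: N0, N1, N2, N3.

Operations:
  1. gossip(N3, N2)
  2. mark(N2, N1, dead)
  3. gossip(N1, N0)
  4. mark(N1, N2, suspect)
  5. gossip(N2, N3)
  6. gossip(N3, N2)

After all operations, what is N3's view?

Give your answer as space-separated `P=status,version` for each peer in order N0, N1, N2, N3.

Op 1: gossip N3<->N2 -> N3.N0=(alive,v0) N3.N1=(alive,v0) N3.N2=(alive,v0) N3.N3=(alive,v0) | N2.N0=(alive,v0) N2.N1=(alive,v0) N2.N2=(alive,v0) N2.N3=(alive,v0)
Op 2: N2 marks N1=dead -> (dead,v1)
Op 3: gossip N1<->N0 -> N1.N0=(alive,v0) N1.N1=(alive,v0) N1.N2=(alive,v0) N1.N3=(alive,v0) | N0.N0=(alive,v0) N0.N1=(alive,v0) N0.N2=(alive,v0) N0.N3=(alive,v0)
Op 4: N1 marks N2=suspect -> (suspect,v1)
Op 5: gossip N2<->N3 -> N2.N0=(alive,v0) N2.N1=(dead,v1) N2.N2=(alive,v0) N2.N3=(alive,v0) | N3.N0=(alive,v0) N3.N1=(dead,v1) N3.N2=(alive,v0) N3.N3=(alive,v0)
Op 6: gossip N3<->N2 -> N3.N0=(alive,v0) N3.N1=(dead,v1) N3.N2=(alive,v0) N3.N3=(alive,v0) | N2.N0=(alive,v0) N2.N1=(dead,v1) N2.N2=(alive,v0) N2.N3=(alive,v0)

Answer: N0=alive,0 N1=dead,1 N2=alive,0 N3=alive,0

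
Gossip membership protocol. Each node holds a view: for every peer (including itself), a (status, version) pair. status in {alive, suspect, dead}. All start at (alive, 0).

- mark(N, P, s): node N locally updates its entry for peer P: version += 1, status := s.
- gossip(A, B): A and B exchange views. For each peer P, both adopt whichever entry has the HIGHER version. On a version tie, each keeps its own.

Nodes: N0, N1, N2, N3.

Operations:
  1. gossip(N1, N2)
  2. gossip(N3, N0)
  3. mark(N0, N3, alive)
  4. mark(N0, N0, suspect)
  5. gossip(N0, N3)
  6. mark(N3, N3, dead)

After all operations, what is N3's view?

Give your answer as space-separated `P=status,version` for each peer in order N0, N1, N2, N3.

Op 1: gossip N1<->N2 -> N1.N0=(alive,v0) N1.N1=(alive,v0) N1.N2=(alive,v0) N1.N3=(alive,v0) | N2.N0=(alive,v0) N2.N1=(alive,v0) N2.N2=(alive,v0) N2.N3=(alive,v0)
Op 2: gossip N3<->N0 -> N3.N0=(alive,v0) N3.N1=(alive,v0) N3.N2=(alive,v0) N3.N3=(alive,v0) | N0.N0=(alive,v0) N0.N1=(alive,v0) N0.N2=(alive,v0) N0.N3=(alive,v0)
Op 3: N0 marks N3=alive -> (alive,v1)
Op 4: N0 marks N0=suspect -> (suspect,v1)
Op 5: gossip N0<->N3 -> N0.N0=(suspect,v1) N0.N1=(alive,v0) N0.N2=(alive,v0) N0.N3=(alive,v1) | N3.N0=(suspect,v1) N3.N1=(alive,v0) N3.N2=(alive,v0) N3.N3=(alive,v1)
Op 6: N3 marks N3=dead -> (dead,v2)

Answer: N0=suspect,1 N1=alive,0 N2=alive,0 N3=dead,2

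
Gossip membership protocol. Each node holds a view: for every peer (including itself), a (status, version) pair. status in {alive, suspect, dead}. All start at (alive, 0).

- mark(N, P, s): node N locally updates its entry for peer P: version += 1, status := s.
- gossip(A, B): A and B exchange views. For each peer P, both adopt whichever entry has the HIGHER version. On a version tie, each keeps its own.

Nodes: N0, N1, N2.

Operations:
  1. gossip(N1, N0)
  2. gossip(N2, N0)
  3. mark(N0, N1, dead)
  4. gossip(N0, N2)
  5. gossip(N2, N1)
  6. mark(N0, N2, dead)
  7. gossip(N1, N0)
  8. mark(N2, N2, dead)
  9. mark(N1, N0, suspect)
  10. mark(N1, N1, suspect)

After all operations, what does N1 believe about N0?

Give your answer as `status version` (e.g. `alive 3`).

Op 1: gossip N1<->N0 -> N1.N0=(alive,v0) N1.N1=(alive,v0) N1.N2=(alive,v0) | N0.N0=(alive,v0) N0.N1=(alive,v0) N0.N2=(alive,v0)
Op 2: gossip N2<->N0 -> N2.N0=(alive,v0) N2.N1=(alive,v0) N2.N2=(alive,v0) | N0.N0=(alive,v0) N0.N1=(alive,v0) N0.N2=(alive,v0)
Op 3: N0 marks N1=dead -> (dead,v1)
Op 4: gossip N0<->N2 -> N0.N0=(alive,v0) N0.N1=(dead,v1) N0.N2=(alive,v0) | N2.N0=(alive,v0) N2.N1=(dead,v1) N2.N2=(alive,v0)
Op 5: gossip N2<->N1 -> N2.N0=(alive,v0) N2.N1=(dead,v1) N2.N2=(alive,v0) | N1.N0=(alive,v0) N1.N1=(dead,v1) N1.N2=(alive,v0)
Op 6: N0 marks N2=dead -> (dead,v1)
Op 7: gossip N1<->N0 -> N1.N0=(alive,v0) N1.N1=(dead,v1) N1.N2=(dead,v1) | N0.N0=(alive,v0) N0.N1=(dead,v1) N0.N2=(dead,v1)
Op 8: N2 marks N2=dead -> (dead,v1)
Op 9: N1 marks N0=suspect -> (suspect,v1)
Op 10: N1 marks N1=suspect -> (suspect,v2)

Answer: suspect 1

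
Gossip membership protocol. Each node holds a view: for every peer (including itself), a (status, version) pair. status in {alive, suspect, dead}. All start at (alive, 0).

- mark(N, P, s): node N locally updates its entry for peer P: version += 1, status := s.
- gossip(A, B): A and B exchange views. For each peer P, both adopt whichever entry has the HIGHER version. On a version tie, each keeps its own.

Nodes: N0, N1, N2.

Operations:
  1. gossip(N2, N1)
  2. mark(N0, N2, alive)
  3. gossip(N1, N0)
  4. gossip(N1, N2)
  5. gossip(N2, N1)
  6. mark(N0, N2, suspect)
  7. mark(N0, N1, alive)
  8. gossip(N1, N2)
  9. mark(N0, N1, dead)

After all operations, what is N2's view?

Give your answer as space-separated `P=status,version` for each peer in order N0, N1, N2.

Op 1: gossip N2<->N1 -> N2.N0=(alive,v0) N2.N1=(alive,v0) N2.N2=(alive,v0) | N1.N0=(alive,v0) N1.N1=(alive,v0) N1.N2=(alive,v0)
Op 2: N0 marks N2=alive -> (alive,v1)
Op 3: gossip N1<->N0 -> N1.N0=(alive,v0) N1.N1=(alive,v0) N1.N2=(alive,v1) | N0.N0=(alive,v0) N0.N1=(alive,v0) N0.N2=(alive,v1)
Op 4: gossip N1<->N2 -> N1.N0=(alive,v0) N1.N1=(alive,v0) N1.N2=(alive,v1) | N2.N0=(alive,v0) N2.N1=(alive,v0) N2.N2=(alive,v1)
Op 5: gossip N2<->N1 -> N2.N0=(alive,v0) N2.N1=(alive,v0) N2.N2=(alive,v1) | N1.N0=(alive,v0) N1.N1=(alive,v0) N1.N2=(alive,v1)
Op 6: N0 marks N2=suspect -> (suspect,v2)
Op 7: N0 marks N1=alive -> (alive,v1)
Op 8: gossip N1<->N2 -> N1.N0=(alive,v0) N1.N1=(alive,v0) N1.N2=(alive,v1) | N2.N0=(alive,v0) N2.N1=(alive,v0) N2.N2=(alive,v1)
Op 9: N0 marks N1=dead -> (dead,v2)

Answer: N0=alive,0 N1=alive,0 N2=alive,1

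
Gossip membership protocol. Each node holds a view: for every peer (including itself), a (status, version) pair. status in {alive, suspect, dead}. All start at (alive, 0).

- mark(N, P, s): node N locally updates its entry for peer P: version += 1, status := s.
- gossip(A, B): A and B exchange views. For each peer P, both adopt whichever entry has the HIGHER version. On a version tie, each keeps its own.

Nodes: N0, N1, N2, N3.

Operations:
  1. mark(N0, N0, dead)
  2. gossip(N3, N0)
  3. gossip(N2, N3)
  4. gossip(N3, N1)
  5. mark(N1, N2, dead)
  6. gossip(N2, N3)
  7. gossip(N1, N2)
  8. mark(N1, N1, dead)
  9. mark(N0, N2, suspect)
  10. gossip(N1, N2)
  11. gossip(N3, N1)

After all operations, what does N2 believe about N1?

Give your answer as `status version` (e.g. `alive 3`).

Answer: dead 1

Derivation:
Op 1: N0 marks N0=dead -> (dead,v1)
Op 2: gossip N3<->N0 -> N3.N0=(dead,v1) N3.N1=(alive,v0) N3.N2=(alive,v0) N3.N3=(alive,v0) | N0.N0=(dead,v1) N0.N1=(alive,v0) N0.N2=(alive,v0) N0.N3=(alive,v0)
Op 3: gossip N2<->N3 -> N2.N0=(dead,v1) N2.N1=(alive,v0) N2.N2=(alive,v0) N2.N3=(alive,v0) | N3.N0=(dead,v1) N3.N1=(alive,v0) N3.N2=(alive,v0) N3.N3=(alive,v0)
Op 4: gossip N3<->N1 -> N3.N0=(dead,v1) N3.N1=(alive,v0) N3.N2=(alive,v0) N3.N3=(alive,v0) | N1.N0=(dead,v1) N1.N1=(alive,v0) N1.N2=(alive,v0) N1.N3=(alive,v0)
Op 5: N1 marks N2=dead -> (dead,v1)
Op 6: gossip N2<->N3 -> N2.N0=(dead,v1) N2.N1=(alive,v0) N2.N2=(alive,v0) N2.N3=(alive,v0) | N3.N0=(dead,v1) N3.N1=(alive,v0) N3.N2=(alive,v0) N3.N3=(alive,v0)
Op 7: gossip N1<->N2 -> N1.N0=(dead,v1) N1.N1=(alive,v0) N1.N2=(dead,v1) N1.N3=(alive,v0) | N2.N0=(dead,v1) N2.N1=(alive,v0) N2.N2=(dead,v1) N2.N3=(alive,v0)
Op 8: N1 marks N1=dead -> (dead,v1)
Op 9: N0 marks N2=suspect -> (suspect,v1)
Op 10: gossip N1<->N2 -> N1.N0=(dead,v1) N1.N1=(dead,v1) N1.N2=(dead,v1) N1.N3=(alive,v0) | N2.N0=(dead,v1) N2.N1=(dead,v1) N2.N2=(dead,v1) N2.N3=(alive,v0)
Op 11: gossip N3<->N1 -> N3.N0=(dead,v1) N3.N1=(dead,v1) N3.N2=(dead,v1) N3.N3=(alive,v0) | N1.N0=(dead,v1) N1.N1=(dead,v1) N1.N2=(dead,v1) N1.N3=(alive,v0)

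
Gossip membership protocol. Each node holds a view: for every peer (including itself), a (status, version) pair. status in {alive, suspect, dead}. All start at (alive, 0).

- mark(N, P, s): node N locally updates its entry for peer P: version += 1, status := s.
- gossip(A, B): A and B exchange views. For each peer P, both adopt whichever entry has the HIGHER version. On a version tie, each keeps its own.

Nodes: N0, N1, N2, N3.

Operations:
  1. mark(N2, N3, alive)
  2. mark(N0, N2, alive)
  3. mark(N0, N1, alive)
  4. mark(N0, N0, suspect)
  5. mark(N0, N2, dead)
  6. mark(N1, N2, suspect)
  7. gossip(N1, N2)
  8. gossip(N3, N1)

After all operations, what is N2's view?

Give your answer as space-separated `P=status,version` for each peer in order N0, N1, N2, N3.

Op 1: N2 marks N3=alive -> (alive,v1)
Op 2: N0 marks N2=alive -> (alive,v1)
Op 3: N0 marks N1=alive -> (alive,v1)
Op 4: N0 marks N0=suspect -> (suspect,v1)
Op 5: N0 marks N2=dead -> (dead,v2)
Op 6: N1 marks N2=suspect -> (suspect,v1)
Op 7: gossip N1<->N2 -> N1.N0=(alive,v0) N1.N1=(alive,v0) N1.N2=(suspect,v1) N1.N3=(alive,v1) | N2.N0=(alive,v0) N2.N1=(alive,v0) N2.N2=(suspect,v1) N2.N3=(alive,v1)
Op 8: gossip N3<->N1 -> N3.N0=(alive,v0) N3.N1=(alive,v0) N3.N2=(suspect,v1) N3.N3=(alive,v1) | N1.N0=(alive,v0) N1.N1=(alive,v0) N1.N2=(suspect,v1) N1.N3=(alive,v1)

Answer: N0=alive,0 N1=alive,0 N2=suspect,1 N3=alive,1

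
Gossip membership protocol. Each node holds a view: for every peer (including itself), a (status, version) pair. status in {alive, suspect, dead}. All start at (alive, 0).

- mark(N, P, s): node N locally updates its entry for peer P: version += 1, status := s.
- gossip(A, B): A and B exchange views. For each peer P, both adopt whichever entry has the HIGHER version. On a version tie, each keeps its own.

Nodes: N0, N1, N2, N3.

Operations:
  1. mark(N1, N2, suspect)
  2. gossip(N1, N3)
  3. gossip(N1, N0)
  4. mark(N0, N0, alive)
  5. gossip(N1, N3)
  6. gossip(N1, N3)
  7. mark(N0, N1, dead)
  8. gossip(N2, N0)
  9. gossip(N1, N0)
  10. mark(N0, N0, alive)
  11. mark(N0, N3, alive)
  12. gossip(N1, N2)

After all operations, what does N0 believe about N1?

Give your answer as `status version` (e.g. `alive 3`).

Op 1: N1 marks N2=suspect -> (suspect,v1)
Op 2: gossip N1<->N3 -> N1.N0=(alive,v0) N1.N1=(alive,v0) N1.N2=(suspect,v1) N1.N3=(alive,v0) | N3.N0=(alive,v0) N3.N1=(alive,v0) N3.N2=(suspect,v1) N3.N3=(alive,v0)
Op 3: gossip N1<->N0 -> N1.N0=(alive,v0) N1.N1=(alive,v0) N1.N2=(suspect,v1) N1.N3=(alive,v0) | N0.N0=(alive,v0) N0.N1=(alive,v0) N0.N2=(suspect,v1) N0.N3=(alive,v0)
Op 4: N0 marks N0=alive -> (alive,v1)
Op 5: gossip N1<->N3 -> N1.N0=(alive,v0) N1.N1=(alive,v0) N1.N2=(suspect,v1) N1.N3=(alive,v0) | N3.N0=(alive,v0) N3.N1=(alive,v0) N3.N2=(suspect,v1) N3.N3=(alive,v0)
Op 6: gossip N1<->N3 -> N1.N0=(alive,v0) N1.N1=(alive,v0) N1.N2=(suspect,v1) N1.N3=(alive,v0) | N3.N0=(alive,v0) N3.N1=(alive,v0) N3.N2=(suspect,v1) N3.N3=(alive,v0)
Op 7: N0 marks N1=dead -> (dead,v1)
Op 8: gossip N2<->N0 -> N2.N0=(alive,v1) N2.N1=(dead,v1) N2.N2=(suspect,v1) N2.N3=(alive,v0) | N0.N0=(alive,v1) N0.N1=(dead,v1) N0.N2=(suspect,v1) N0.N3=(alive,v0)
Op 9: gossip N1<->N0 -> N1.N0=(alive,v1) N1.N1=(dead,v1) N1.N2=(suspect,v1) N1.N3=(alive,v0) | N0.N0=(alive,v1) N0.N1=(dead,v1) N0.N2=(suspect,v1) N0.N3=(alive,v0)
Op 10: N0 marks N0=alive -> (alive,v2)
Op 11: N0 marks N3=alive -> (alive,v1)
Op 12: gossip N1<->N2 -> N1.N0=(alive,v1) N1.N1=(dead,v1) N1.N2=(suspect,v1) N1.N3=(alive,v0) | N2.N0=(alive,v1) N2.N1=(dead,v1) N2.N2=(suspect,v1) N2.N3=(alive,v0)

Answer: dead 1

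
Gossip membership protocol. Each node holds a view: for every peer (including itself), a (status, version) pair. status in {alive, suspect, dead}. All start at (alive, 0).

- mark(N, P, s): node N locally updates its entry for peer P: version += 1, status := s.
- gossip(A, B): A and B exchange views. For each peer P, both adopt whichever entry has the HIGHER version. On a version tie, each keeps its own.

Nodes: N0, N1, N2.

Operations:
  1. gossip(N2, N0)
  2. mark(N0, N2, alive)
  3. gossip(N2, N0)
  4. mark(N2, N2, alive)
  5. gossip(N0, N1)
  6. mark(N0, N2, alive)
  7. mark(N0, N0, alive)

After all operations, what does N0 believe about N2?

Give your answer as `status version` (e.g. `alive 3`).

Answer: alive 2

Derivation:
Op 1: gossip N2<->N0 -> N2.N0=(alive,v0) N2.N1=(alive,v0) N2.N2=(alive,v0) | N0.N0=(alive,v0) N0.N1=(alive,v0) N0.N2=(alive,v0)
Op 2: N0 marks N2=alive -> (alive,v1)
Op 3: gossip N2<->N0 -> N2.N0=(alive,v0) N2.N1=(alive,v0) N2.N2=(alive,v1) | N0.N0=(alive,v0) N0.N1=(alive,v0) N0.N2=(alive,v1)
Op 4: N2 marks N2=alive -> (alive,v2)
Op 5: gossip N0<->N1 -> N0.N0=(alive,v0) N0.N1=(alive,v0) N0.N2=(alive,v1) | N1.N0=(alive,v0) N1.N1=(alive,v0) N1.N2=(alive,v1)
Op 6: N0 marks N2=alive -> (alive,v2)
Op 7: N0 marks N0=alive -> (alive,v1)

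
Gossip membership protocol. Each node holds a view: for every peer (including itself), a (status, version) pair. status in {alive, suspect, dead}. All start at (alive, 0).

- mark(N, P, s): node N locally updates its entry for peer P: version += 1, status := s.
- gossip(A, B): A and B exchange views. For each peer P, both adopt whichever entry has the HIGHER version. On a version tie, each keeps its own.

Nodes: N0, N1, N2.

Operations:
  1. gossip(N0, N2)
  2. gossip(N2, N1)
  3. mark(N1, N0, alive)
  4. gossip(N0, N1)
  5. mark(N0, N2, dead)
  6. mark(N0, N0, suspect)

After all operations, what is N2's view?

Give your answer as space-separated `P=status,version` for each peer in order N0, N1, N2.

Op 1: gossip N0<->N2 -> N0.N0=(alive,v0) N0.N1=(alive,v0) N0.N2=(alive,v0) | N2.N0=(alive,v0) N2.N1=(alive,v0) N2.N2=(alive,v0)
Op 2: gossip N2<->N1 -> N2.N0=(alive,v0) N2.N1=(alive,v0) N2.N2=(alive,v0) | N1.N0=(alive,v0) N1.N1=(alive,v0) N1.N2=(alive,v0)
Op 3: N1 marks N0=alive -> (alive,v1)
Op 4: gossip N0<->N1 -> N0.N0=(alive,v1) N0.N1=(alive,v0) N0.N2=(alive,v0) | N1.N0=(alive,v1) N1.N1=(alive,v0) N1.N2=(alive,v0)
Op 5: N0 marks N2=dead -> (dead,v1)
Op 6: N0 marks N0=suspect -> (suspect,v2)

Answer: N0=alive,0 N1=alive,0 N2=alive,0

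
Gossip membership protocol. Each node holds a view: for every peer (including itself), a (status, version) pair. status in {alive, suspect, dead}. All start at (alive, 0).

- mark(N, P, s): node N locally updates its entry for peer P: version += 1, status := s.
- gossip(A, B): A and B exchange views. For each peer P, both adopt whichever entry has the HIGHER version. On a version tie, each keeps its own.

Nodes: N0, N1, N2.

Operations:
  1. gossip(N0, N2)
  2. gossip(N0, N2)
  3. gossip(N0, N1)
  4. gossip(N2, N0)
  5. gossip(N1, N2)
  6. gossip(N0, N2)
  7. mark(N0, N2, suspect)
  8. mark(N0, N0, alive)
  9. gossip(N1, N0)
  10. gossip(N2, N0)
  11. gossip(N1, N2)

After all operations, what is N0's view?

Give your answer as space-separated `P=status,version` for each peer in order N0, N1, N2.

Answer: N0=alive,1 N1=alive,0 N2=suspect,1

Derivation:
Op 1: gossip N0<->N2 -> N0.N0=(alive,v0) N0.N1=(alive,v0) N0.N2=(alive,v0) | N2.N0=(alive,v0) N2.N1=(alive,v0) N2.N2=(alive,v0)
Op 2: gossip N0<->N2 -> N0.N0=(alive,v0) N0.N1=(alive,v0) N0.N2=(alive,v0) | N2.N0=(alive,v0) N2.N1=(alive,v0) N2.N2=(alive,v0)
Op 3: gossip N0<->N1 -> N0.N0=(alive,v0) N0.N1=(alive,v0) N0.N2=(alive,v0) | N1.N0=(alive,v0) N1.N1=(alive,v0) N1.N2=(alive,v0)
Op 4: gossip N2<->N0 -> N2.N0=(alive,v0) N2.N1=(alive,v0) N2.N2=(alive,v0) | N0.N0=(alive,v0) N0.N1=(alive,v0) N0.N2=(alive,v0)
Op 5: gossip N1<->N2 -> N1.N0=(alive,v0) N1.N1=(alive,v0) N1.N2=(alive,v0) | N2.N0=(alive,v0) N2.N1=(alive,v0) N2.N2=(alive,v0)
Op 6: gossip N0<->N2 -> N0.N0=(alive,v0) N0.N1=(alive,v0) N0.N2=(alive,v0) | N2.N0=(alive,v0) N2.N1=(alive,v0) N2.N2=(alive,v0)
Op 7: N0 marks N2=suspect -> (suspect,v1)
Op 8: N0 marks N0=alive -> (alive,v1)
Op 9: gossip N1<->N0 -> N1.N0=(alive,v1) N1.N1=(alive,v0) N1.N2=(suspect,v1) | N0.N0=(alive,v1) N0.N1=(alive,v0) N0.N2=(suspect,v1)
Op 10: gossip N2<->N0 -> N2.N0=(alive,v1) N2.N1=(alive,v0) N2.N2=(suspect,v1) | N0.N0=(alive,v1) N0.N1=(alive,v0) N0.N2=(suspect,v1)
Op 11: gossip N1<->N2 -> N1.N0=(alive,v1) N1.N1=(alive,v0) N1.N2=(suspect,v1) | N2.N0=(alive,v1) N2.N1=(alive,v0) N2.N2=(suspect,v1)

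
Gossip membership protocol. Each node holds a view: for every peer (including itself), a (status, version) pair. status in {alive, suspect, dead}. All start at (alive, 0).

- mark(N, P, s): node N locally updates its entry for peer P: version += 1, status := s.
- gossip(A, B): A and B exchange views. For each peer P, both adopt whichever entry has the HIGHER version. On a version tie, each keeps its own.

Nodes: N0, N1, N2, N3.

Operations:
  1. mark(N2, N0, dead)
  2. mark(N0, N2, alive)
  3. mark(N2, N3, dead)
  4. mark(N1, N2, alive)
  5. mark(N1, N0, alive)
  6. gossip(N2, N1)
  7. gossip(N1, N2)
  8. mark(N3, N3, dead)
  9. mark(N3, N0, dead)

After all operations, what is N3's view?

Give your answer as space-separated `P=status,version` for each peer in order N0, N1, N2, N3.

Op 1: N2 marks N0=dead -> (dead,v1)
Op 2: N0 marks N2=alive -> (alive,v1)
Op 3: N2 marks N3=dead -> (dead,v1)
Op 4: N1 marks N2=alive -> (alive,v1)
Op 5: N1 marks N0=alive -> (alive,v1)
Op 6: gossip N2<->N1 -> N2.N0=(dead,v1) N2.N1=(alive,v0) N2.N2=(alive,v1) N2.N3=(dead,v1) | N1.N0=(alive,v1) N1.N1=(alive,v0) N1.N2=(alive,v1) N1.N3=(dead,v1)
Op 7: gossip N1<->N2 -> N1.N0=(alive,v1) N1.N1=(alive,v0) N1.N2=(alive,v1) N1.N3=(dead,v1) | N2.N0=(dead,v1) N2.N1=(alive,v0) N2.N2=(alive,v1) N2.N3=(dead,v1)
Op 8: N3 marks N3=dead -> (dead,v1)
Op 9: N3 marks N0=dead -> (dead,v1)

Answer: N0=dead,1 N1=alive,0 N2=alive,0 N3=dead,1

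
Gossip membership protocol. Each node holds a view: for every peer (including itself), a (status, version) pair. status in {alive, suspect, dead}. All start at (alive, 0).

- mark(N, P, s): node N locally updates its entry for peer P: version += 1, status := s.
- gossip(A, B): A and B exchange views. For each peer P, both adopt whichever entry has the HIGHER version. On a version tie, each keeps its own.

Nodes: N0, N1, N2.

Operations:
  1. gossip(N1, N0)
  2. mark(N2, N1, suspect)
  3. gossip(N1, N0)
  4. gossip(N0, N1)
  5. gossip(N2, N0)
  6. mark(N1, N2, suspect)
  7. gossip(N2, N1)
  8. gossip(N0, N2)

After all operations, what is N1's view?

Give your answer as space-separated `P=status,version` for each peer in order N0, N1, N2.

Op 1: gossip N1<->N0 -> N1.N0=(alive,v0) N1.N1=(alive,v0) N1.N2=(alive,v0) | N0.N0=(alive,v0) N0.N1=(alive,v0) N0.N2=(alive,v0)
Op 2: N2 marks N1=suspect -> (suspect,v1)
Op 3: gossip N1<->N0 -> N1.N0=(alive,v0) N1.N1=(alive,v0) N1.N2=(alive,v0) | N0.N0=(alive,v0) N0.N1=(alive,v0) N0.N2=(alive,v0)
Op 4: gossip N0<->N1 -> N0.N0=(alive,v0) N0.N1=(alive,v0) N0.N2=(alive,v0) | N1.N0=(alive,v0) N1.N1=(alive,v0) N1.N2=(alive,v0)
Op 5: gossip N2<->N0 -> N2.N0=(alive,v0) N2.N1=(suspect,v1) N2.N2=(alive,v0) | N0.N0=(alive,v0) N0.N1=(suspect,v1) N0.N2=(alive,v0)
Op 6: N1 marks N2=suspect -> (suspect,v1)
Op 7: gossip N2<->N1 -> N2.N0=(alive,v0) N2.N1=(suspect,v1) N2.N2=(suspect,v1) | N1.N0=(alive,v0) N1.N1=(suspect,v1) N1.N2=(suspect,v1)
Op 8: gossip N0<->N2 -> N0.N0=(alive,v0) N0.N1=(suspect,v1) N0.N2=(suspect,v1) | N2.N0=(alive,v0) N2.N1=(suspect,v1) N2.N2=(suspect,v1)

Answer: N0=alive,0 N1=suspect,1 N2=suspect,1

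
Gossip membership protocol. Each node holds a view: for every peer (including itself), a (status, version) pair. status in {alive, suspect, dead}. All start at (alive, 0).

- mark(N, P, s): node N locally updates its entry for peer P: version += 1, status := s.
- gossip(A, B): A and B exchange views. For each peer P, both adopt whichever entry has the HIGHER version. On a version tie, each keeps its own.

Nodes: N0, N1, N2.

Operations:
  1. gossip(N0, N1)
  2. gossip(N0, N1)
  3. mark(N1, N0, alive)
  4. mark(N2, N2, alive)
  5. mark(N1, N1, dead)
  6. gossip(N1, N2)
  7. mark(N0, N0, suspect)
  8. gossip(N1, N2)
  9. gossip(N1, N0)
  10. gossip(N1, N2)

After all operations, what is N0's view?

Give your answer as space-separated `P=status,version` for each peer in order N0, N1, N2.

Op 1: gossip N0<->N1 -> N0.N0=(alive,v0) N0.N1=(alive,v0) N0.N2=(alive,v0) | N1.N0=(alive,v0) N1.N1=(alive,v0) N1.N2=(alive,v0)
Op 2: gossip N0<->N1 -> N0.N0=(alive,v0) N0.N1=(alive,v0) N0.N2=(alive,v0) | N1.N0=(alive,v0) N1.N1=(alive,v0) N1.N2=(alive,v0)
Op 3: N1 marks N0=alive -> (alive,v1)
Op 4: N2 marks N2=alive -> (alive,v1)
Op 5: N1 marks N1=dead -> (dead,v1)
Op 6: gossip N1<->N2 -> N1.N0=(alive,v1) N1.N1=(dead,v1) N1.N2=(alive,v1) | N2.N0=(alive,v1) N2.N1=(dead,v1) N2.N2=(alive,v1)
Op 7: N0 marks N0=suspect -> (suspect,v1)
Op 8: gossip N1<->N2 -> N1.N0=(alive,v1) N1.N1=(dead,v1) N1.N2=(alive,v1) | N2.N0=(alive,v1) N2.N1=(dead,v1) N2.N2=(alive,v1)
Op 9: gossip N1<->N0 -> N1.N0=(alive,v1) N1.N1=(dead,v1) N1.N2=(alive,v1) | N0.N0=(suspect,v1) N0.N1=(dead,v1) N0.N2=(alive,v1)
Op 10: gossip N1<->N2 -> N1.N0=(alive,v1) N1.N1=(dead,v1) N1.N2=(alive,v1) | N2.N0=(alive,v1) N2.N1=(dead,v1) N2.N2=(alive,v1)

Answer: N0=suspect,1 N1=dead,1 N2=alive,1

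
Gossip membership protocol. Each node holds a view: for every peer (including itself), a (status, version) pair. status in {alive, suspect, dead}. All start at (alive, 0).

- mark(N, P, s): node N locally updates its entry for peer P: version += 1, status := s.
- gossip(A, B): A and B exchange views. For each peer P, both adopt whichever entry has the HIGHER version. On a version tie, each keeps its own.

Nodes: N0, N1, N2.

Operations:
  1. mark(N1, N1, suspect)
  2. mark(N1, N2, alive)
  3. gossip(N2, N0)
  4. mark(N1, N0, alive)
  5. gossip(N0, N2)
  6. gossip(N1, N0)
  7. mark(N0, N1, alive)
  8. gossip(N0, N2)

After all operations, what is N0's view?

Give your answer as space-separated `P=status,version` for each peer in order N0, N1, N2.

Answer: N0=alive,1 N1=alive,2 N2=alive,1

Derivation:
Op 1: N1 marks N1=suspect -> (suspect,v1)
Op 2: N1 marks N2=alive -> (alive,v1)
Op 3: gossip N2<->N0 -> N2.N0=(alive,v0) N2.N1=(alive,v0) N2.N2=(alive,v0) | N0.N0=(alive,v0) N0.N1=(alive,v0) N0.N2=(alive,v0)
Op 4: N1 marks N0=alive -> (alive,v1)
Op 5: gossip N0<->N2 -> N0.N0=(alive,v0) N0.N1=(alive,v0) N0.N2=(alive,v0) | N2.N0=(alive,v0) N2.N1=(alive,v0) N2.N2=(alive,v0)
Op 6: gossip N1<->N0 -> N1.N0=(alive,v1) N1.N1=(suspect,v1) N1.N2=(alive,v1) | N0.N0=(alive,v1) N0.N1=(suspect,v1) N0.N2=(alive,v1)
Op 7: N0 marks N1=alive -> (alive,v2)
Op 8: gossip N0<->N2 -> N0.N0=(alive,v1) N0.N1=(alive,v2) N0.N2=(alive,v1) | N2.N0=(alive,v1) N2.N1=(alive,v2) N2.N2=(alive,v1)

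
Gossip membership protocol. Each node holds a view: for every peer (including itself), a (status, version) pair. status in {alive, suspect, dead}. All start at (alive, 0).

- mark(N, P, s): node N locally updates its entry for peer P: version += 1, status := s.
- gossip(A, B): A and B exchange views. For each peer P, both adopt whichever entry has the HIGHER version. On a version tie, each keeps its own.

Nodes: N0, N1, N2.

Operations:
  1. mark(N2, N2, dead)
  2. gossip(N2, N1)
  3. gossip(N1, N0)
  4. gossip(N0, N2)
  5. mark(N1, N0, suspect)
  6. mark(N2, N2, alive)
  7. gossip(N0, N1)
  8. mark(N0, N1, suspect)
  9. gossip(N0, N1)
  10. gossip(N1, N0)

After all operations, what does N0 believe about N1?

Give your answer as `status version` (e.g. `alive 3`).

Answer: suspect 1

Derivation:
Op 1: N2 marks N2=dead -> (dead,v1)
Op 2: gossip N2<->N1 -> N2.N0=(alive,v0) N2.N1=(alive,v0) N2.N2=(dead,v1) | N1.N0=(alive,v0) N1.N1=(alive,v0) N1.N2=(dead,v1)
Op 3: gossip N1<->N0 -> N1.N0=(alive,v0) N1.N1=(alive,v0) N1.N2=(dead,v1) | N0.N0=(alive,v0) N0.N1=(alive,v0) N0.N2=(dead,v1)
Op 4: gossip N0<->N2 -> N0.N0=(alive,v0) N0.N1=(alive,v0) N0.N2=(dead,v1) | N2.N0=(alive,v0) N2.N1=(alive,v0) N2.N2=(dead,v1)
Op 5: N1 marks N0=suspect -> (suspect,v1)
Op 6: N2 marks N2=alive -> (alive,v2)
Op 7: gossip N0<->N1 -> N0.N0=(suspect,v1) N0.N1=(alive,v0) N0.N2=(dead,v1) | N1.N0=(suspect,v1) N1.N1=(alive,v0) N1.N2=(dead,v1)
Op 8: N0 marks N1=suspect -> (suspect,v1)
Op 9: gossip N0<->N1 -> N0.N0=(suspect,v1) N0.N1=(suspect,v1) N0.N2=(dead,v1) | N1.N0=(suspect,v1) N1.N1=(suspect,v1) N1.N2=(dead,v1)
Op 10: gossip N1<->N0 -> N1.N0=(suspect,v1) N1.N1=(suspect,v1) N1.N2=(dead,v1) | N0.N0=(suspect,v1) N0.N1=(suspect,v1) N0.N2=(dead,v1)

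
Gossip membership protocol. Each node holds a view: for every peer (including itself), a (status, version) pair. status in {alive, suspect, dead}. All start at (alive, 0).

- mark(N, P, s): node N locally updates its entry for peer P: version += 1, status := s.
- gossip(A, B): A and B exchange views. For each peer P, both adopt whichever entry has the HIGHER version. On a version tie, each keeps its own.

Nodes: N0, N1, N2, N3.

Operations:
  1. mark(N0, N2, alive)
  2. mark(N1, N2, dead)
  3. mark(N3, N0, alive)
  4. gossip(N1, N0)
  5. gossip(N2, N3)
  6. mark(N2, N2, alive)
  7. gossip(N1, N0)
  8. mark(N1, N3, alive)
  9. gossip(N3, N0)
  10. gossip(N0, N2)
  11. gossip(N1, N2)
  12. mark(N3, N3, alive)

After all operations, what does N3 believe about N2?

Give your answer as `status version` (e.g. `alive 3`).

Answer: alive 1

Derivation:
Op 1: N0 marks N2=alive -> (alive,v1)
Op 2: N1 marks N2=dead -> (dead,v1)
Op 3: N3 marks N0=alive -> (alive,v1)
Op 4: gossip N1<->N0 -> N1.N0=(alive,v0) N1.N1=(alive,v0) N1.N2=(dead,v1) N1.N3=(alive,v0) | N0.N0=(alive,v0) N0.N1=(alive,v0) N0.N2=(alive,v1) N0.N3=(alive,v0)
Op 5: gossip N2<->N3 -> N2.N0=(alive,v1) N2.N1=(alive,v0) N2.N2=(alive,v0) N2.N3=(alive,v0) | N3.N0=(alive,v1) N3.N1=(alive,v0) N3.N2=(alive,v0) N3.N3=(alive,v0)
Op 6: N2 marks N2=alive -> (alive,v1)
Op 7: gossip N1<->N0 -> N1.N0=(alive,v0) N1.N1=(alive,v0) N1.N2=(dead,v1) N1.N3=(alive,v0) | N0.N0=(alive,v0) N0.N1=(alive,v0) N0.N2=(alive,v1) N0.N3=(alive,v0)
Op 8: N1 marks N3=alive -> (alive,v1)
Op 9: gossip N3<->N0 -> N3.N0=(alive,v1) N3.N1=(alive,v0) N3.N2=(alive,v1) N3.N3=(alive,v0) | N0.N0=(alive,v1) N0.N1=(alive,v0) N0.N2=(alive,v1) N0.N3=(alive,v0)
Op 10: gossip N0<->N2 -> N0.N0=(alive,v1) N0.N1=(alive,v0) N0.N2=(alive,v1) N0.N3=(alive,v0) | N2.N0=(alive,v1) N2.N1=(alive,v0) N2.N2=(alive,v1) N2.N3=(alive,v0)
Op 11: gossip N1<->N2 -> N1.N0=(alive,v1) N1.N1=(alive,v0) N1.N2=(dead,v1) N1.N3=(alive,v1) | N2.N0=(alive,v1) N2.N1=(alive,v0) N2.N2=(alive,v1) N2.N3=(alive,v1)
Op 12: N3 marks N3=alive -> (alive,v1)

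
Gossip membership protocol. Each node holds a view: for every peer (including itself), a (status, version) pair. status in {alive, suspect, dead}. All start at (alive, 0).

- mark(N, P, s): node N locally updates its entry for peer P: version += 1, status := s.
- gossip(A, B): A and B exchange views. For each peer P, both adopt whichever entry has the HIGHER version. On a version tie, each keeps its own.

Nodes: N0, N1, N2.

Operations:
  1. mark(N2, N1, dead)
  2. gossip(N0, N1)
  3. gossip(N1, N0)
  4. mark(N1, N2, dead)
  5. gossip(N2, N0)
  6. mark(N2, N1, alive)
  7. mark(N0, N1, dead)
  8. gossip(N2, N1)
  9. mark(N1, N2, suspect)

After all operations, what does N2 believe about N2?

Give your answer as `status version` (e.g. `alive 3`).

Op 1: N2 marks N1=dead -> (dead,v1)
Op 2: gossip N0<->N1 -> N0.N0=(alive,v0) N0.N1=(alive,v0) N0.N2=(alive,v0) | N1.N0=(alive,v0) N1.N1=(alive,v0) N1.N2=(alive,v0)
Op 3: gossip N1<->N0 -> N1.N0=(alive,v0) N1.N1=(alive,v0) N1.N2=(alive,v0) | N0.N0=(alive,v0) N0.N1=(alive,v0) N0.N2=(alive,v0)
Op 4: N1 marks N2=dead -> (dead,v1)
Op 5: gossip N2<->N0 -> N2.N0=(alive,v0) N2.N1=(dead,v1) N2.N2=(alive,v0) | N0.N0=(alive,v0) N0.N1=(dead,v1) N0.N2=(alive,v0)
Op 6: N2 marks N1=alive -> (alive,v2)
Op 7: N0 marks N1=dead -> (dead,v2)
Op 8: gossip N2<->N1 -> N2.N0=(alive,v0) N2.N1=(alive,v2) N2.N2=(dead,v1) | N1.N0=(alive,v0) N1.N1=(alive,v2) N1.N2=(dead,v1)
Op 9: N1 marks N2=suspect -> (suspect,v2)

Answer: dead 1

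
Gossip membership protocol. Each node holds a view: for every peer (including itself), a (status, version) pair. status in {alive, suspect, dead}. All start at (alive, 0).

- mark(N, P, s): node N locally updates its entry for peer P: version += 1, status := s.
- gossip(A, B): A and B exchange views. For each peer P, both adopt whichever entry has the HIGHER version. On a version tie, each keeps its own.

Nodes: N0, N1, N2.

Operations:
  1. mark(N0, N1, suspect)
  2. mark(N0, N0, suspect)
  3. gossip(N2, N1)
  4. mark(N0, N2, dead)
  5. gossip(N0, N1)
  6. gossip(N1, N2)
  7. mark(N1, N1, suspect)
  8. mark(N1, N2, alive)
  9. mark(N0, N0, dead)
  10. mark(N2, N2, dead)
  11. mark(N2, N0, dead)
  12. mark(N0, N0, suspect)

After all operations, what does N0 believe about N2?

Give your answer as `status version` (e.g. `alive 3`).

Answer: dead 1

Derivation:
Op 1: N0 marks N1=suspect -> (suspect,v1)
Op 2: N0 marks N0=suspect -> (suspect,v1)
Op 3: gossip N2<->N1 -> N2.N0=(alive,v0) N2.N1=(alive,v0) N2.N2=(alive,v0) | N1.N0=(alive,v0) N1.N1=(alive,v0) N1.N2=(alive,v0)
Op 4: N0 marks N2=dead -> (dead,v1)
Op 5: gossip N0<->N1 -> N0.N0=(suspect,v1) N0.N1=(suspect,v1) N0.N2=(dead,v1) | N1.N0=(suspect,v1) N1.N1=(suspect,v1) N1.N2=(dead,v1)
Op 6: gossip N1<->N2 -> N1.N0=(suspect,v1) N1.N1=(suspect,v1) N1.N2=(dead,v1) | N2.N0=(suspect,v1) N2.N1=(suspect,v1) N2.N2=(dead,v1)
Op 7: N1 marks N1=suspect -> (suspect,v2)
Op 8: N1 marks N2=alive -> (alive,v2)
Op 9: N0 marks N0=dead -> (dead,v2)
Op 10: N2 marks N2=dead -> (dead,v2)
Op 11: N2 marks N0=dead -> (dead,v2)
Op 12: N0 marks N0=suspect -> (suspect,v3)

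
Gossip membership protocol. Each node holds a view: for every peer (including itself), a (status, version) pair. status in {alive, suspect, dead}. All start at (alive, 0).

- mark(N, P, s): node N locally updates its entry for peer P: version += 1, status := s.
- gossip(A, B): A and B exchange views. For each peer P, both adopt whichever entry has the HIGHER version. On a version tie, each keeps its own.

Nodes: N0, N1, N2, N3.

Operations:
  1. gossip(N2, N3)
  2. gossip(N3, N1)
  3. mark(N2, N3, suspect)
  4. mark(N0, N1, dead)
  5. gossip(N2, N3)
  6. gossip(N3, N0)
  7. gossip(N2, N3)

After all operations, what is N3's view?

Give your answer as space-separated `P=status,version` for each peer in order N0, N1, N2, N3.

Answer: N0=alive,0 N1=dead,1 N2=alive,0 N3=suspect,1

Derivation:
Op 1: gossip N2<->N3 -> N2.N0=(alive,v0) N2.N1=(alive,v0) N2.N2=(alive,v0) N2.N3=(alive,v0) | N3.N0=(alive,v0) N3.N1=(alive,v0) N3.N2=(alive,v0) N3.N3=(alive,v0)
Op 2: gossip N3<->N1 -> N3.N0=(alive,v0) N3.N1=(alive,v0) N3.N2=(alive,v0) N3.N3=(alive,v0) | N1.N0=(alive,v0) N1.N1=(alive,v0) N1.N2=(alive,v0) N1.N3=(alive,v0)
Op 3: N2 marks N3=suspect -> (suspect,v1)
Op 4: N0 marks N1=dead -> (dead,v1)
Op 5: gossip N2<->N3 -> N2.N0=(alive,v0) N2.N1=(alive,v0) N2.N2=(alive,v0) N2.N3=(suspect,v1) | N3.N0=(alive,v0) N3.N1=(alive,v0) N3.N2=(alive,v0) N3.N3=(suspect,v1)
Op 6: gossip N3<->N0 -> N3.N0=(alive,v0) N3.N1=(dead,v1) N3.N2=(alive,v0) N3.N3=(suspect,v1) | N0.N0=(alive,v0) N0.N1=(dead,v1) N0.N2=(alive,v0) N0.N3=(suspect,v1)
Op 7: gossip N2<->N3 -> N2.N0=(alive,v0) N2.N1=(dead,v1) N2.N2=(alive,v0) N2.N3=(suspect,v1) | N3.N0=(alive,v0) N3.N1=(dead,v1) N3.N2=(alive,v0) N3.N3=(suspect,v1)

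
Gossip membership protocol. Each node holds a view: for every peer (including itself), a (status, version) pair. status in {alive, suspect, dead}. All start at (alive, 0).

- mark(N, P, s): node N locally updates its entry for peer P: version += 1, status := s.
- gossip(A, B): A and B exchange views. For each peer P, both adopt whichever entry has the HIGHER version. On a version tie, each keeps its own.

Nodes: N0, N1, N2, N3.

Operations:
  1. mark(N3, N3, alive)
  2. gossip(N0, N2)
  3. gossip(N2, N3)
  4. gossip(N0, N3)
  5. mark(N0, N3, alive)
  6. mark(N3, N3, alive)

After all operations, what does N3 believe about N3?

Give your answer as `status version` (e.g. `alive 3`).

Op 1: N3 marks N3=alive -> (alive,v1)
Op 2: gossip N0<->N2 -> N0.N0=(alive,v0) N0.N1=(alive,v0) N0.N2=(alive,v0) N0.N3=(alive,v0) | N2.N0=(alive,v0) N2.N1=(alive,v0) N2.N2=(alive,v0) N2.N3=(alive,v0)
Op 3: gossip N2<->N3 -> N2.N0=(alive,v0) N2.N1=(alive,v0) N2.N2=(alive,v0) N2.N3=(alive,v1) | N3.N0=(alive,v0) N3.N1=(alive,v0) N3.N2=(alive,v0) N3.N3=(alive,v1)
Op 4: gossip N0<->N3 -> N0.N0=(alive,v0) N0.N1=(alive,v0) N0.N2=(alive,v0) N0.N3=(alive,v1) | N3.N0=(alive,v0) N3.N1=(alive,v0) N3.N2=(alive,v0) N3.N3=(alive,v1)
Op 5: N0 marks N3=alive -> (alive,v2)
Op 6: N3 marks N3=alive -> (alive,v2)

Answer: alive 2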